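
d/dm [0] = 0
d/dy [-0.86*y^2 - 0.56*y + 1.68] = -1.72*y - 0.56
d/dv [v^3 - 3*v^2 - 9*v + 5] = 3*v^2 - 6*v - 9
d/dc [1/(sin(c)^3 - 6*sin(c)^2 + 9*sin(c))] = 3*(1 - sin(c))*cos(c)/((sin(c) - 3)^3*sin(c)^2)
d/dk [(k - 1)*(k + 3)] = 2*k + 2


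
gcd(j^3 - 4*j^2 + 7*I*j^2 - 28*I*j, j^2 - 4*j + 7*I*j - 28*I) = j^2 + j*(-4 + 7*I) - 28*I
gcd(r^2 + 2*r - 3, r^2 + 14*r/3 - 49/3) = 1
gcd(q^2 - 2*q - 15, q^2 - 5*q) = q - 5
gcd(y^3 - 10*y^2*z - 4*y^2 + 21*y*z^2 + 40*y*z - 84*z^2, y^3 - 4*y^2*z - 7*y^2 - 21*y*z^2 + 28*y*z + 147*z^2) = y - 7*z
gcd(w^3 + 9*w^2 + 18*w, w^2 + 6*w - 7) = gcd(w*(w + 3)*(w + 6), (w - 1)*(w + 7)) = 1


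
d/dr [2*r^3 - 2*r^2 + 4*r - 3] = 6*r^2 - 4*r + 4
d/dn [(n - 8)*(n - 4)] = 2*n - 12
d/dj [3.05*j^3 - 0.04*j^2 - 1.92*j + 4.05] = 9.15*j^2 - 0.08*j - 1.92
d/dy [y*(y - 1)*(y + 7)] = 3*y^2 + 12*y - 7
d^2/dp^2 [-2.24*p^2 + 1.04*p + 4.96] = -4.48000000000000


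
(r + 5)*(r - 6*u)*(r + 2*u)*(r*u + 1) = r^4*u - 4*r^3*u^2 + 5*r^3*u + r^3 - 12*r^2*u^3 - 20*r^2*u^2 - 4*r^2*u + 5*r^2 - 60*r*u^3 - 12*r*u^2 - 20*r*u - 60*u^2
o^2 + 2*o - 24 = (o - 4)*(o + 6)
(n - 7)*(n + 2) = n^2 - 5*n - 14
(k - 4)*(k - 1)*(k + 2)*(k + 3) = k^4 - 15*k^2 - 10*k + 24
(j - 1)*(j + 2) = j^2 + j - 2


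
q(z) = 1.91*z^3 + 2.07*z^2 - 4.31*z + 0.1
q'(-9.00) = 422.56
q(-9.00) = -1185.83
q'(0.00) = -4.31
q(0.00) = 0.10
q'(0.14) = -3.62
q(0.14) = -0.46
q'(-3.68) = 58.05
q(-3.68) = -51.19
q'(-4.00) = 70.81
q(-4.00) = -71.78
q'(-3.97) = 69.56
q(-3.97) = -69.67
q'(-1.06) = -2.26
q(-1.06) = 4.72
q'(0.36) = -2.08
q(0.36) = -1.09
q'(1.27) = 10.19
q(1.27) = 1.88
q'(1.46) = 13.95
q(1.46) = 4.16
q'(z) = 5.73*z^2 + 4.14*z - 4.31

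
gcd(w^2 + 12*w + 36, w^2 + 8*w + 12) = w + 6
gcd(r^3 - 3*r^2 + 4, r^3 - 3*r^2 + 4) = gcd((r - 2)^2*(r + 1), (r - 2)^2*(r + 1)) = r^3 - 3*r^2 + 4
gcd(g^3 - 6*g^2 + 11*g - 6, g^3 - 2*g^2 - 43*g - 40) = 1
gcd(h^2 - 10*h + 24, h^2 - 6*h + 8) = h - 4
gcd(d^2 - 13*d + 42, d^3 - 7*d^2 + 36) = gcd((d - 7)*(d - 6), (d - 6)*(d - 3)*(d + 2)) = d - 6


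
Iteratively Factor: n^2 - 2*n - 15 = (n - 5)*(n + 3)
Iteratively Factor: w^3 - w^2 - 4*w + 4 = (w + 2)*(w^2 - 3*w + 2) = (w - 1)*(w + 2)*(w - 2)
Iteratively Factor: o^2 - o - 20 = (o - 5)*(o + 4)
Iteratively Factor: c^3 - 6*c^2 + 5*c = (c - 5)*(c^2 - c) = (c - 5)*(c - 1)*(c)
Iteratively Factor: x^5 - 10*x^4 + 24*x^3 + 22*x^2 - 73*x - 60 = (x + 1)*(x^4 - 11*x^3 + 35*x^2 - 13*x - 60) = (x - 5)*(x + 1)*(x^3 - 6*x^2 + 5*x + 12) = (x - 5)*(x - 4)*(x + 1)*(x^2 - 2*x - 3) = (x - 5)*(x - 4)*(x + 1)^2*(x - 3)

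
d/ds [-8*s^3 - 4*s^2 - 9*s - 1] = -24*s^2 - 8*s - 9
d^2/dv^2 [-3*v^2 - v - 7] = -6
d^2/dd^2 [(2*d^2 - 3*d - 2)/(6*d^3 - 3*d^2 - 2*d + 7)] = 6*(24*d^6 - 108*d^5 - 66*d^4 - 125*d^3 + 300*d^2 + 9*d + 2)/(216*d^9 - 324*d^8 - 54*d^7 + 945*d^6 - 738*d^5 - 351*d^4 + 1126*d^3 - 357*d^2 - 294*d + 343)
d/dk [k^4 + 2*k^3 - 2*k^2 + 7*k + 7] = 4*k^3 + 6*k^2 - 4*k + 7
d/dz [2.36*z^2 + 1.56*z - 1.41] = 4.72*z + 1.56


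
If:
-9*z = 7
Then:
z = -7/9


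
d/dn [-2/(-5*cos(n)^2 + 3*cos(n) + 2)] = 2*(10*cos(n) - 3)*sin(n)/(-5*cos(n)^2 + 3*cos(n) + 2)^2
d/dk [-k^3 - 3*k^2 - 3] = 3*k*(-k - 2)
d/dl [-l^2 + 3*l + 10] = 3 - 2*l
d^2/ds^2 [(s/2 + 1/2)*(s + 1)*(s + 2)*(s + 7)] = 6*s^2 + 33*s + 33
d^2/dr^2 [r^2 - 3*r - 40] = 2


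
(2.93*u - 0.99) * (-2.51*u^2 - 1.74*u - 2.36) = -7.3543*u^3 - 2.6133*u^2 - 5.1922*u + 2.3364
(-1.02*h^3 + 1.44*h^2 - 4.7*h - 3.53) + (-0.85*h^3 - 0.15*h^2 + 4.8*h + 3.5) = -1.87*h^3 + 1.29*h^2 + 0.0999999999999996*h - 0.0299999999999998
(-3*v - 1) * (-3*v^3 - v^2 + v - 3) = 9*v^4 + 6*v^3 - 2*v^2 + 8*v + 3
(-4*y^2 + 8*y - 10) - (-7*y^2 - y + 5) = 3*y^2 + 9*y - 15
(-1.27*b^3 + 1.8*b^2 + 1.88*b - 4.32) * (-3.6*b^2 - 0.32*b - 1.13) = 4.572*b^5 - 6.0736*b^4 - 5.9089*b^3 + 12.9164*b^2 - 0.742*b + 4.8816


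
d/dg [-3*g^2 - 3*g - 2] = -6*g - 3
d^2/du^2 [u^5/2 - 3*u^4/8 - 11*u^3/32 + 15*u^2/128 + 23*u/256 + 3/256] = 10*u^3 - 9*u^2/2 - 33*u/16 + 15/64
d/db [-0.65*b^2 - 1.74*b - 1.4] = -1.3*b - 1.74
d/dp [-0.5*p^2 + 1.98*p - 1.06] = 1.98 - 1.0*p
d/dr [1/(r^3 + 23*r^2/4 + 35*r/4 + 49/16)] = 64*(-12*r^2 - 46*r - 35)/(16*r^3 + 92*r^2 + 140*r + 49)^2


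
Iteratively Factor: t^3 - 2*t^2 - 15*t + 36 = (t - 3)*(t^2 + t - 12) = (t - 3)^2*(t + 4)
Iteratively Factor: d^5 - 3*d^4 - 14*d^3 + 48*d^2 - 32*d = (d)*(d^4 - 3*d^3 - 14*d^2 + 48*d - 32) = d*(d - 4)*(d^3 + d^2 - 10*d + 8) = d*(d - 4)*(d + 4)*(d^2 - 3*d + 2) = d*(d - 4)*(d - 2)*(d + 4)*(d - 1)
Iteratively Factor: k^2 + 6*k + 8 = (k + 4)*(k + 2)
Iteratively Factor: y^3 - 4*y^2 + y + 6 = (y - 3)*(y^2 - y - 2) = (y - 3)*(y - 2)*(y + 1)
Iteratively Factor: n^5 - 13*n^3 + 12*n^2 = (n)*(n^4 - 13*n^2 + 12*n) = n^2*(n^3 - 13*n + 12) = n^2*(n - 1)*(n^2 + n - 12) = n^2*(n - 3)*(n - 1)*(n + 4)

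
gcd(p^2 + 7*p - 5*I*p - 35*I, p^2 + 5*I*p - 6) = 1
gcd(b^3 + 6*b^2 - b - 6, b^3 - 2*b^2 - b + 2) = b^2 - 1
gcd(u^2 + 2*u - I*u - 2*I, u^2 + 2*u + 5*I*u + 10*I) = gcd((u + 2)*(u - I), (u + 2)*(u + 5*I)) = u + 2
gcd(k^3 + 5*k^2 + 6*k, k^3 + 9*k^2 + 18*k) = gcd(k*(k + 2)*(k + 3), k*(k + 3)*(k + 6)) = k^2 + 3*k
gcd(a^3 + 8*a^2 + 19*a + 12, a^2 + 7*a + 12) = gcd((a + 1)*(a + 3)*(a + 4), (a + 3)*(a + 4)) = a^2 + 7*a + 12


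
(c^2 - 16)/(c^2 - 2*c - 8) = (c + 4)/(c + 2)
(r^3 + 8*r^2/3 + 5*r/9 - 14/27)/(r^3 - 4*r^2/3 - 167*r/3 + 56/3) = (r^2 + 3*r + 14/9)/(r^2 - r - 56)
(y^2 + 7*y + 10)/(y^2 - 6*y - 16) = (y + 5)/(y - 8)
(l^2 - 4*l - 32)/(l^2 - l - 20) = (l - 8)/(l - 5)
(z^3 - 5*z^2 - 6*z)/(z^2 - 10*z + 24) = z*(z + 1)/(z - 4)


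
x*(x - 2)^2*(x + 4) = x^4 - 12*x^2 + 16*x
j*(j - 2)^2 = j^3 - 4*j^2 + 4*j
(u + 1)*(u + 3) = u^2 + 4*u + 3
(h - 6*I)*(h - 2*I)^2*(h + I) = h^4 - 9*I*h^3 - 18*h^2 - 4*I*h - 24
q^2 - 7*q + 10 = (q - 5)*(q - 2)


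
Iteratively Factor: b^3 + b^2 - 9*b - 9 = (b - 3)*(b^2 + 4*b + 3) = (b - 3)*(b + 3)*(b + 1)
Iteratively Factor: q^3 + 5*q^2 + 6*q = (q + 2)*(q^2 + 3*q) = q*(q + 2)*(q + 3)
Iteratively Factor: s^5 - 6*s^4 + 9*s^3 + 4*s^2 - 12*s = (s - 2)*(s^4 - 4*s^3 + s^2 + 6*s) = (s - 2)^2*(s^3 - 2*s^2 - 3*s) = (s - 2)^2*(s + 1)*(s^2 - 3*s) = s*(s - 2)^2*(s + 1)*(s - 3)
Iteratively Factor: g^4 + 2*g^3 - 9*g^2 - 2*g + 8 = (g - 1)*(g^3 + 3*g^2 - 6*g - 8) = (g - 1)*(g + 1)*(g^2 + 2*g - 8) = (g - 2)*(g - 1)*(g + 1)*(g + 4)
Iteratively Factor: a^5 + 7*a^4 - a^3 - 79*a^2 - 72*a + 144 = (a + 3)*(a^4 + 4*a^3 - 13*a^2 - 40*a + 48) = (a - 3)*(a + 3)*(a^3 + 7*a^2 + 8*a - 16) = (a - 3)*(a + 3)*(a + 4)*(a^2 + 3*a - 4) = (a - 3)*(a + 3)*(a + 4)^2*(a - 1)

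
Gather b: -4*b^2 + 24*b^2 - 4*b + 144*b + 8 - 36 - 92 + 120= 20*b^2 + 140*b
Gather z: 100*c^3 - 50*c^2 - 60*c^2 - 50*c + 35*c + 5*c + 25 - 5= 100*c^3 - 110*c^2 - 10*c + 20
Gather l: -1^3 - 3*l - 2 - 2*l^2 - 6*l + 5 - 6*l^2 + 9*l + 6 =8 - 8*l^2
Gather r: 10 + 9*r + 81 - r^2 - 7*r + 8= -r^2 + 2*r + 99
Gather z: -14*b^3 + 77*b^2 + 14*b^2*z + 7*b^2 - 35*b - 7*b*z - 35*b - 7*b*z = -14*b^3 + 84*b^2 - 70*b + z*(14*b^2 - 14*b)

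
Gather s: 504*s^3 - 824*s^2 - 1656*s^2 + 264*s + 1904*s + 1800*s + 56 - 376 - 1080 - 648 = 504*s^3 - 2480*s^2 + 3968*s - 2048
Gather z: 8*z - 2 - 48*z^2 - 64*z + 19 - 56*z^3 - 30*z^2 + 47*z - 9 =-56*z^3 - 78*z^2 - 9*z + 8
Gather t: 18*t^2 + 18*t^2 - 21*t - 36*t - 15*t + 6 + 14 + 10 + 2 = 36*t^2 - 72*t + 32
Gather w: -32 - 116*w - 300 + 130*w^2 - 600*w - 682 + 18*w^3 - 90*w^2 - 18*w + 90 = 18*w^3 + 40*w^2 - 734*w - 924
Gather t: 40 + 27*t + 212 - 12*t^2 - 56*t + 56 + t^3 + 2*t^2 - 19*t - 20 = t^3 - 10*t^2 - 48*t + 288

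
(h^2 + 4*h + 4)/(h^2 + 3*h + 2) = (h + 2)/(h + 1)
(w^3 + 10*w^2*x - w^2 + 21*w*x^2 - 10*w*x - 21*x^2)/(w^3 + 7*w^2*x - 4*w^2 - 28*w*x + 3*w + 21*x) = (w + 3*x)/(w - 3)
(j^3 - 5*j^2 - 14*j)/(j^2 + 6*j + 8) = j*(j - 7)/(j + 4)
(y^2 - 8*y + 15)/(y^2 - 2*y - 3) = (y - 5)/(y + 1)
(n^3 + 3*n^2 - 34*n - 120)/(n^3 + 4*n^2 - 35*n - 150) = (n + 4)/(n + 5)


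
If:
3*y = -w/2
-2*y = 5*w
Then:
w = 0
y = 0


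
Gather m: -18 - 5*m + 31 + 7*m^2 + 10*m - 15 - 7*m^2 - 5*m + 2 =0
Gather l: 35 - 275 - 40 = -280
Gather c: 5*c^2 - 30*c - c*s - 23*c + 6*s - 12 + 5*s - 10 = 5*c^2 + c*(-s - 53) + 11*s - 22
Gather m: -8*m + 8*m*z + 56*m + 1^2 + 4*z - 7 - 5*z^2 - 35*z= m*(8*z + 48) - 5*z^2 - 31*z - 6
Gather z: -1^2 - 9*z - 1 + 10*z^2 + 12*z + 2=10*z^2 + 3*z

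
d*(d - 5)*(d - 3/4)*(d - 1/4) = d^4 - 6*d^3 + 83*d^2/16 - 15*d/16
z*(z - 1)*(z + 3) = z^3 + 2*z^2 - 3*z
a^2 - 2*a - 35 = (a - 7)*(a + 5)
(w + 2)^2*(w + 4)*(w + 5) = w^4 + 13*w^3 + 60*w^2 + 116*w + 80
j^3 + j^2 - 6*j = j*(j - 2)*(j + 3)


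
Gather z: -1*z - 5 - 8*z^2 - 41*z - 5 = -8*z^2 - 42*z - 10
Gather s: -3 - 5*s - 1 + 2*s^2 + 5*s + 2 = 2*s^2 - 2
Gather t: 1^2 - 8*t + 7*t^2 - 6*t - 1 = 7*t^2 - 14*t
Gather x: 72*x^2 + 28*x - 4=72*x^2 + 28*x - 4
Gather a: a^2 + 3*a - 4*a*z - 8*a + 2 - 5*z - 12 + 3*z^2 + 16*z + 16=a^2 + a*(-4*z - 5) + 3*z^2 + 11*z + 6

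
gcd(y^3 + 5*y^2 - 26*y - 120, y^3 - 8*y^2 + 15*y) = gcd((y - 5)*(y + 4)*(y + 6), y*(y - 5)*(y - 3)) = y - 5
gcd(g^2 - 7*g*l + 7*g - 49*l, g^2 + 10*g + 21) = g + 7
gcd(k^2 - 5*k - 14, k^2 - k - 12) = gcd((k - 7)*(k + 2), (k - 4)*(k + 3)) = 1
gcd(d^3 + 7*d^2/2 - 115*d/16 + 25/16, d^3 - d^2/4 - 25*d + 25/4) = d^2 + 19*d/4 - 5/4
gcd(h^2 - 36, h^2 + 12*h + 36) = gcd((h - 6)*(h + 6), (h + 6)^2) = h + 6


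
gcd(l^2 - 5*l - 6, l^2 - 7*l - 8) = l + 1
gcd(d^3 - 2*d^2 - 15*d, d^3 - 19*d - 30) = d^2 - 2*d - 15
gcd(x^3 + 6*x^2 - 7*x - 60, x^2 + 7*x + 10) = x + 5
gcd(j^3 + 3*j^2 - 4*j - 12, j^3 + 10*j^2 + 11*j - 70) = j - 2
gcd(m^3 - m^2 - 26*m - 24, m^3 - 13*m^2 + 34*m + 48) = m^2 - 5*m - 6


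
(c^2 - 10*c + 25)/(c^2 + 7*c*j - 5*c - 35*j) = (c - 5)/(c + 7*j)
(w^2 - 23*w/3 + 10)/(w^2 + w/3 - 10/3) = (w - 6)/(w + 2)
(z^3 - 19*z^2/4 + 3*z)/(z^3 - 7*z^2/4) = (4*z^2 - 19*z + 12)/(z*(4*z - 7))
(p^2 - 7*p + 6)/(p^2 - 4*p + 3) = (p - 6)/(p - 3)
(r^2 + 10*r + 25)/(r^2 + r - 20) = (r + 5)/(r - 4)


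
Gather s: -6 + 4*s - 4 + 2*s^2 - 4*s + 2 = 2*s^2 - 8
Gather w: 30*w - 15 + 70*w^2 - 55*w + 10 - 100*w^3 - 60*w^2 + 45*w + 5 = -100*w^3 + 10*w^2 + 20*w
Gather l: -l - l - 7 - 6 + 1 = -2*l - 12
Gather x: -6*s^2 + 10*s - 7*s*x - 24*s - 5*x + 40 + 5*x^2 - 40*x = -6*s^2 - 14*s + 5*x^2 + x*(-7*s - 45) + 40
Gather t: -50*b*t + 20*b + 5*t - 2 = 20*b + t*(5 - 50*b) - 2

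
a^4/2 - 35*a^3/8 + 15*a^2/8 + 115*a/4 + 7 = (a/2 + 1)*(a - 7)*(a - 4)*(a + 1/4)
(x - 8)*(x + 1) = x^2 - 7*x - 8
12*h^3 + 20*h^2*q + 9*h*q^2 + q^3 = (h + q)*(2*h + q)*(6*h + q)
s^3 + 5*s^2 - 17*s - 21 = (s - 3)*(s + 1)*(s + 7)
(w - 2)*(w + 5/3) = w^2 - w/3 - 10/3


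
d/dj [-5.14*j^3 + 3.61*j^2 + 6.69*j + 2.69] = -15.42*j^2 + 7.22*j + 6.69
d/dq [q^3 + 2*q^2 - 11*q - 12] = 3*q^2 + 4*q - 11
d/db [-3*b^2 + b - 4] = 1 - 6*b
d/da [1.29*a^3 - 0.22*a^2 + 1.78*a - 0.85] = 3.87*a^2 - 0.44*a + 1.78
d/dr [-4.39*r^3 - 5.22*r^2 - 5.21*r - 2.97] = -13.17*r^2 - 10.44*r - 5.21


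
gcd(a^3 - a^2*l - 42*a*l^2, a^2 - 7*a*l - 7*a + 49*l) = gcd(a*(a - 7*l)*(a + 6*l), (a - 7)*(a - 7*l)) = a - 7*l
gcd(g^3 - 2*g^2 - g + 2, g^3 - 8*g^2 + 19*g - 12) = g - 1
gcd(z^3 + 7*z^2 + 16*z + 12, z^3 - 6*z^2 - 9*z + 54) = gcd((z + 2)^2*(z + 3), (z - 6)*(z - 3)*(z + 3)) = z + 3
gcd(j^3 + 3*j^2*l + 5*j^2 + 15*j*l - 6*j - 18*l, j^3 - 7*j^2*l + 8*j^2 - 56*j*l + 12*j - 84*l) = j + 6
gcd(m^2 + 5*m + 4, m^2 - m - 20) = m + 4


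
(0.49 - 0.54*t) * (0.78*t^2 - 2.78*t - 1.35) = -0.4212*t^3 + 1.8834*t^2 - 0.6332*t - 0.6615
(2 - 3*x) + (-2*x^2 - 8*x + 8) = -2*x^2 - 11*x + 10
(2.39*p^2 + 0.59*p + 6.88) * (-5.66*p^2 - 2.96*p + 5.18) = -13.5274*p^4 - 10.4138*p^3 - 28.307*p^2 - 17.3086*p + 35.6384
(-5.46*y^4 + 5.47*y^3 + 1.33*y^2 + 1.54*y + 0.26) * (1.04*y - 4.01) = -5.6784*y^5 + 27.5834*y^4 - 20.5515*y^3 - 3.7317*y^2 - 5.905*y - 1.0426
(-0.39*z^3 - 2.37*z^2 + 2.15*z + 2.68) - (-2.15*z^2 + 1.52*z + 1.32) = -0.39*z^3 - 0.22*z^2 + 0.63*z + 1.36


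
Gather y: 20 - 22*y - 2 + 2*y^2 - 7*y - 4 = 2*y^2 - 29*y + 14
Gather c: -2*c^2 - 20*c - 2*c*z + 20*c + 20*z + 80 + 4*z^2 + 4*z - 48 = -2*c^2 - 2*c*z + 4*z^2 + 24*z + 32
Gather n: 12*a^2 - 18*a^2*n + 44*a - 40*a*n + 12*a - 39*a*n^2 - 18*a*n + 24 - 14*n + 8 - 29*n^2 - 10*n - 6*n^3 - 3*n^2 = 12*a^2 + 56*a - 6*n^3 + n^2*(-39*a - 32) + n*(-18*a^2 - 58*a - 24) + 32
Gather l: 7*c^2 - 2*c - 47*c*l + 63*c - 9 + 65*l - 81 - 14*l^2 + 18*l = 7*c^2 + 61*c - 14*l^2 + l*(83 - 47*c) - 90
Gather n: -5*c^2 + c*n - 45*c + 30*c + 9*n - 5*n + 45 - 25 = -5*c^2 - 15*c + n*(c + 4) + 20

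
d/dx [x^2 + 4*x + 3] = 2*x + 4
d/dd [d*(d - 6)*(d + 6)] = 3*d^2 - 36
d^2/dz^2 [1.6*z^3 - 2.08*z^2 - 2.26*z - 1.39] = 9.6*z - 4.16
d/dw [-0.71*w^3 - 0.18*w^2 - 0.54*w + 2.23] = -2.13*w^2 - 0.36*w - 0.54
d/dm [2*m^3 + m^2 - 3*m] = 6*m^2 + 2*m - 3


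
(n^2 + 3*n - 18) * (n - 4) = n^3 - n^2 - 30*n + 72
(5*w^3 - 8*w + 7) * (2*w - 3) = 10*w^4 - 15*w^3 - 16*w^2 + 38*w - 21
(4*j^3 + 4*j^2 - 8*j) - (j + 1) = 4*j^3 + 4*j^2 - 9*j - 1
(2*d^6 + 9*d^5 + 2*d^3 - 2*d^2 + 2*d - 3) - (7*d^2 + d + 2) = 2*d^6 + 9*d^5 + 2*d^3 - 9*d^2 + d - 5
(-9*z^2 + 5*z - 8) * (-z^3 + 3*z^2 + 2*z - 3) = 9*z^5 - 32*z^4 + 5*z^3 + 13*z^2 - 31*z + 24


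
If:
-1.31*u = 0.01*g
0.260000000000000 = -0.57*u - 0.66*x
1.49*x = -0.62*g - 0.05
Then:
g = 0.85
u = -0.01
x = -0.39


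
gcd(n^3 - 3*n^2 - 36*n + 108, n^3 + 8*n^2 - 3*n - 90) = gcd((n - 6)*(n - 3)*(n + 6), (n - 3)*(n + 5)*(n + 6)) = n^2 + 3*n - 18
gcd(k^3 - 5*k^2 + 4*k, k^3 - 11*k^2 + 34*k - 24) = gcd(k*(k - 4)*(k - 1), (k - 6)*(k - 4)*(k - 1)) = k^2 - 5*k + 4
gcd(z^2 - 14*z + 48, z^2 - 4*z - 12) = z - 6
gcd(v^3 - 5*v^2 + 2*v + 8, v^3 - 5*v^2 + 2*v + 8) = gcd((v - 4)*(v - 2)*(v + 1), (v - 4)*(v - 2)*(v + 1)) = v^3 - 5*v^2 + 2*v + 8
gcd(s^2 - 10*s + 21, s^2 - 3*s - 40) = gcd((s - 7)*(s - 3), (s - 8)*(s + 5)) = 1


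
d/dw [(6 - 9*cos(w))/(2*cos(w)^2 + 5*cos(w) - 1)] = 3*(-6*cos(w)^2 + 8*cos(w) + 7)*sin(w)/(5*cos(w) + cos(2*w))^2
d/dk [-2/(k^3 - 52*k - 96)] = 2*(3*k^2 - 52)/(-k^3 + 52*k + 96)^2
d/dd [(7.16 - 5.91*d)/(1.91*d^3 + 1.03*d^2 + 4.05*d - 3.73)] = (22.5762*d^3 - 34.9395*d^2 - 14.7496*d - 6.9537)/(3.6481*d^6 + 3.9346*d^5 + 16.5319*d^4 - 5.9056*d^3 + 8.7187*d^2 - 30.213*d + 13.9129)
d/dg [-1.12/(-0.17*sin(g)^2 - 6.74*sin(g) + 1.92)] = -(0.3808*sin(g) + 7.5488)*cos(g)/(0.17*sin(g)^2 + 6.74*sin(g) - 1.92)^2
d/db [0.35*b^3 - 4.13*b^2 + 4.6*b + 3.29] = 1.05*b^2 - 8.26*b + 4.6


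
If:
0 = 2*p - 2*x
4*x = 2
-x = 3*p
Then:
No Solution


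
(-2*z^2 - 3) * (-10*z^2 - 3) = 20*z^4 + 36*z^2 + 9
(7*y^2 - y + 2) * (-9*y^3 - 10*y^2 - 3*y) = -63*y^5 - 61*y^4 - 29*y^3 - 17*y^2 - 6*y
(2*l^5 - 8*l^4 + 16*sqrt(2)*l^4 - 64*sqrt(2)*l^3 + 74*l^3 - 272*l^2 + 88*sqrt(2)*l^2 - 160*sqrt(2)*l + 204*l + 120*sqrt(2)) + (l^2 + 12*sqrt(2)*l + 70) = 2*l^5 - 8*l^4 + 16*sqrt(2)*l^4 - 64*sqrt(2)*l^3 + 74*l^3 - 271*l^2 + 88*sqrt(2)*l^2 - 148*sqrt(2)*l + 204*l + 70 + 120*sqrt(2)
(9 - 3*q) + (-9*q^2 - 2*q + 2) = -9*q^2 - 5*q + 11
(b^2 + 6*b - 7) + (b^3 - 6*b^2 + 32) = b^3 - 5*b^2 + 6*b + 25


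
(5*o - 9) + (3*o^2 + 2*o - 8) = 3*o^2 + 7*o - 17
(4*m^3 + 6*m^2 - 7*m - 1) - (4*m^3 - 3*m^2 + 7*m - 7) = 9*m^2 - 14*m + 6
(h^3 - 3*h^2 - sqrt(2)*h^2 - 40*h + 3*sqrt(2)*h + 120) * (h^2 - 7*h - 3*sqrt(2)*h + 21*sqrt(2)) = h^5 - 10*h^4 - 4*sqrt(2)*h^4 - 13*h^3 + 40*sqrt(2)*h^3 + 36*sqrt(2)*h^2 + 340*h^2 - 1200*sqrt(2)*h - 714*h + 2520*sqrt(2)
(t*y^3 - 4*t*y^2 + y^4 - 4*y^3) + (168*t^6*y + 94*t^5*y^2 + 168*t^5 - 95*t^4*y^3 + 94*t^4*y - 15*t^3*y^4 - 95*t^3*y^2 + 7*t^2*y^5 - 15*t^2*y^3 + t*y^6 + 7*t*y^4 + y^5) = 168*t^6*y + 94*t^5*y^2 + 168*t^5 - 95*t^4*y^3 + 94*t^4*y - 15*t^3*y^4 - 95*t^3*y^2 + 7*t^2*y^5 - 15*t^2*y^3 + t*y^6 + 7*t*y^4 + t*y^3 - 4*t*y^2 + y^5 + y^4 - 4*y^3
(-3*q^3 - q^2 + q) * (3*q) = -9*q^4 - 3*q^3 + 3*q^2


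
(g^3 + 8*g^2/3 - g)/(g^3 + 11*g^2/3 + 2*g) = (3*g - 1)/(3*g + 2)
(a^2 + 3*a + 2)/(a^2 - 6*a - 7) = (a + 2)/(a - 7)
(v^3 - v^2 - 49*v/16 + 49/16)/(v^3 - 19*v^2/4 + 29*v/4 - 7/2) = (v + 7/4)/(v - 2)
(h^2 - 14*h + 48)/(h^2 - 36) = (h - 8)/(h + 6)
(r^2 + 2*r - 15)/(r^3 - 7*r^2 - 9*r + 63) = (r + 5)/(r^2 - 4*r - 21)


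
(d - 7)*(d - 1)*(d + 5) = d^3 - 3*d^2 - 33*d + 35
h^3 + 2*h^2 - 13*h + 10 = (h - 2)*(h - 1)*(h + 5)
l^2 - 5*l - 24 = (l - 8)*(l + 3)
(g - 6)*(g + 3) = g^2 - 3*g - 18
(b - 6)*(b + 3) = b^2 - 3*b - 18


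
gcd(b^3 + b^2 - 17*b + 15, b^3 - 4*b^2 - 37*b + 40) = b^2 + 4*b - 5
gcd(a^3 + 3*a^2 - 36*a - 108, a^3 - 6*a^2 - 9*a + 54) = a^2 - 3*a - 18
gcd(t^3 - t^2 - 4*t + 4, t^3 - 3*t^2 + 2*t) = t^2 - 3*t + 2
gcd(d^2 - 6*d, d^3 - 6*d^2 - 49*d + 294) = d - 6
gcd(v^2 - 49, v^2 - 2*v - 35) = v - 7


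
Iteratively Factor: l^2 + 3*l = (l + 3)*(l)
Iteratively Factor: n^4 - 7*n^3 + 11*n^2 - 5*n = (n)*(n^3 - 7*n^2 + 11*n - 5) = n*(n - 1)*(n^2 - 6*n + 5) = n*(n - 1)^2*(n - 5)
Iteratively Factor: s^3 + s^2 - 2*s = (s)*(s^2 + s - 2) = s*(s + 2)*(s - 1)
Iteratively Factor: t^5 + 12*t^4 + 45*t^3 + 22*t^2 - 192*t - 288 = (t + 4)*(t^4 + 8*t^3 + 13*t^2 - 30*t - 72) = (t + 4)^2*(t^3 + 4*t^2 - 3*t - 18) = (t - 2)*(t + 4)^2*(t^2 + 6*t + 9) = (t - 2)*(t + 3)*(t + 4)^2*(t + 3)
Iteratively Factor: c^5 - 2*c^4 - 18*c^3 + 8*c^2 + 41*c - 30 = (c + 2)*(c^4 - 4*c^3 - 10*c^2 + 28*c - 15) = (c - 1)*(c + 2)*(c^3 - 3*c^2 - 13*c + 15) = (c - 1)^2*(c + 2)*(c^2 - 2*c - 15) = (c - 1)^2*(c + 2)*(c + 3)*(c - 5)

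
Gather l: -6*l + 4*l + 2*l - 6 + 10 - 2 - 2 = 0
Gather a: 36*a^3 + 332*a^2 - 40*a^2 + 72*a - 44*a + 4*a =36*a^3 + 292*a^2 + 32*a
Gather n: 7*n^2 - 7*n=7*n^2 - 7*n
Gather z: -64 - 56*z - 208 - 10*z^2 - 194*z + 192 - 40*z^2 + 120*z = -50*z^2 - 130*z - 80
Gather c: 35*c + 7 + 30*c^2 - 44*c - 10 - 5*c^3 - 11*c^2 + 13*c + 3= -5*c^3 + 19*c^2 + 4*c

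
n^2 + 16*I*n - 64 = (n + 8*I)^2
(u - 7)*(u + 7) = u^2 - 49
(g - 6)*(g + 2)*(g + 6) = g^3 + 2*g^2 - 36*g - 72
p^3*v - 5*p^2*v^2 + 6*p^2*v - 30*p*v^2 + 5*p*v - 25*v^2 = (p + 5)*(p - 5*v)*(p*v + v)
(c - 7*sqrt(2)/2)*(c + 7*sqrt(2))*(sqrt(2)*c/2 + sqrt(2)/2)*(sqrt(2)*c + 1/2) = c^4 + c^3 + 15*sqrt(2)*c^3/4 - 189*c^2/4 + 15*sqrt(2)*c^2/4 - 189*c/4 - 49*sqrt(2)*c/4 - 49*sqrt(2)/4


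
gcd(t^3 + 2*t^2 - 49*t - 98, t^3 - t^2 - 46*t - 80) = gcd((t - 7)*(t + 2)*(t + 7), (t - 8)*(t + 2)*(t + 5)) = t + 2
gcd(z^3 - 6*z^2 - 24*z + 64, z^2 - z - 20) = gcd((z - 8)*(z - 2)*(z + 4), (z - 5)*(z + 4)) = z + 4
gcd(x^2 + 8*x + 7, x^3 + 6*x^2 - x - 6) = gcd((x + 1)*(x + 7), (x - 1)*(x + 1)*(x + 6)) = x + 1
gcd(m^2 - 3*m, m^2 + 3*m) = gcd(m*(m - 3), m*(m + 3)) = m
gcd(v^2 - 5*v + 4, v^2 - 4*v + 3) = v - 1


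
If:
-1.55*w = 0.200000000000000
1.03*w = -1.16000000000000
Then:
No Solution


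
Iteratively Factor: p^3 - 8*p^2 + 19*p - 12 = (p - 4)*(p^2 - 4*p + 3) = (p - 4)*(p - 1)*(p - 3)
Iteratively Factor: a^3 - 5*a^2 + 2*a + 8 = (a - 2)*(a^2 - 3*a - 4) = (a - 4)*(a - 2)*(a + 1)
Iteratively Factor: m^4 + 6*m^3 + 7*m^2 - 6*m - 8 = (m + 4)*(m^3 + 2*m^2 - m - 2) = (m + 1)*(m + 4)*(m^2 + m - 2) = (m + 1)*(m + 2)*(m + 4)*(m - 1)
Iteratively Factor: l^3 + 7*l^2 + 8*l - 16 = (l + 4)*(l^2 + 3*l - 4) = (l + 4)^2*(l - 1)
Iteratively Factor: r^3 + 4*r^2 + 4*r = (r + 2)*(r^2 + 2*r) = r*(r + 2)*(r + 2)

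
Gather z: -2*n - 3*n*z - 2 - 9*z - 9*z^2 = -2*n - 9*z^2 + z*(-3*n - 9) - 2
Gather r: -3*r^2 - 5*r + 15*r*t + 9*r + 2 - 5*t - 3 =-3*r^2 + r*(15*t + 4) - 5*t - 1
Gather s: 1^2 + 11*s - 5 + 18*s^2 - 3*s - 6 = 18*s^2 + 8*s - 10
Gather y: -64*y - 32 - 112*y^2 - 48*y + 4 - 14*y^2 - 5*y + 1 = -126*y^2 - 117*y - 27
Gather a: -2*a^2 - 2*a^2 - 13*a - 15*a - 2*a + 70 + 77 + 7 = -4*a^2 - 30*a + 154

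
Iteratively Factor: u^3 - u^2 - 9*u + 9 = (u - 3)*(u^2 + 2*u - 3) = (u - 3)*(u - 1)*(u + 3)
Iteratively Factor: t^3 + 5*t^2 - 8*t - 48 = (t + 4)*(t^2 + t - 12) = (t + 4)^2*(t - 3)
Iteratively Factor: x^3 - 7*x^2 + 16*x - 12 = (x - 2)*(x^2 - 5*x + 6) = (x - 3)*(x - 2)*(x - 2)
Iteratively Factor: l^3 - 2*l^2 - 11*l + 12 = (l - 1)*(l^2 - l - 12) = (l - 4)*(l - 1)*(l + 3)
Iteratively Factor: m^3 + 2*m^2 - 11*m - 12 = (m - 3)*(m^2 + 5*m + 4) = (m - 3)*(m + 4)*(m + 1)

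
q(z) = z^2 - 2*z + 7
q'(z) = 2*z - 2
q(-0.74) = 9.03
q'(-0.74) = -3.48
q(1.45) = 6.20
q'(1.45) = 0.90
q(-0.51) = 8.28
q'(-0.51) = -3.02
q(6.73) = 38.83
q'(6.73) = 11.46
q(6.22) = 33.25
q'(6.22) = 10.44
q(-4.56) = 36.91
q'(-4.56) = -11.12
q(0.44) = 6.31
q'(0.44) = -1.12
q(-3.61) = 27.25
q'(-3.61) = -9.22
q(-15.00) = 262.00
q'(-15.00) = -32.00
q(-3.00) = 22.00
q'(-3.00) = -8.00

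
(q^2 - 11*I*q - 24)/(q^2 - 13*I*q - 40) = (q - 3*I)/(q - 5*I)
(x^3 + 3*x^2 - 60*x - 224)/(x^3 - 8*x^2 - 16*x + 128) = (x + 7)/(x - 4)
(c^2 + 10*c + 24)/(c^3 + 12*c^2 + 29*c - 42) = (c + 4)/(c^2 + 6*c - 7)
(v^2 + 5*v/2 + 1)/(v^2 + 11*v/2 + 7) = (2*v + 1)/(2*v + 7)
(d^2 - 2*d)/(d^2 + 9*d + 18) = d*(d - 2)/(d^2 + 9*d + 18)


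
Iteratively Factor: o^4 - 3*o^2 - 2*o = (o + 1)*(o^3 - o^2 - 2*o) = (o - 2)*(o + 1)*(o^2 + o) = (o - 2)*(o + 1)^2*(o)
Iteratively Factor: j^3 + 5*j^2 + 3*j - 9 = (j + 3)*(j^2 + 2*j - 3) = (j + 3)^2*(j - 1)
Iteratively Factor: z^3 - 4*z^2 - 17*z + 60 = (z - 3)*(z^2 - z - 20) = (z - 5)*(z - 3)*(z + 4)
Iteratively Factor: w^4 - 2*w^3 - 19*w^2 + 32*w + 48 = (w - 4)*(w^3 + 2*w^2 - 11*w - 12) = (w - 4)*(w + 4)*(w^2 - 2*w - 3) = (w - 4)*(w + 1)*(w + 4)*(w - 3)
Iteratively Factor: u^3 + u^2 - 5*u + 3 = (u + 3)*(u^2 - 2*u + 1) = (u - 1)*(u + 3)*(u - 1)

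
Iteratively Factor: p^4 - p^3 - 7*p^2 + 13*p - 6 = (p + 3)*(p^3 - 4*p^2 + 5*p - 2) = (p - 2)*(p + 3)*(p^2 - 2*p + 1) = (p - 2)*(p - 1)*(p + 3)*(p - 1)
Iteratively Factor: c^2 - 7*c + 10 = (c - 5)*(c - 2)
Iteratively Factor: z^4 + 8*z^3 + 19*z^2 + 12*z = (z + 1)*(z^3 + 7*z^2 + 12*z) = (z + 1)*(z + 3)*(z^2 + 4*z) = z*(z + 1)*(z + 3)*(z + 4)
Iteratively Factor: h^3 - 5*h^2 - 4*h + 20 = (h - 2)*(h^2 - 3*h - 10) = (h - 5)*(h - 2)*(h + 2)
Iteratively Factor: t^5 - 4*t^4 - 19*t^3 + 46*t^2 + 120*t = (t + 2)*(t^4 - 6*t^3 - 7*t^2 + 60*t) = (t + 2)*(t + 3)*(t^3 - 9*t^2 + 20*t) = (t - 5)*(t + 2)*(t + 3)*(t^2 - 4*t) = t*(t - 5)*(t + 2)*(t + 3)*(t - 4)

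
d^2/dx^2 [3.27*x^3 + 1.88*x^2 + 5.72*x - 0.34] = 19.62*x + 3.76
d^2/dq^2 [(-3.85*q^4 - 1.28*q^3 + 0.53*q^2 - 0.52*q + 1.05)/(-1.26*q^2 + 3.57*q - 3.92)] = (12.22452*q^6 - 103.90842*q^5 + 408.50271*q^4 - 845.189436*q^3 + 608.155464*q^2 + 130.942308*q - 18.126178)/(2.000376*q^6 - 17.003196*q^5 + 66.845898*q^4 - 151.296957*q^3 + 207.965016*q^2 - 164.574144*q + 60.236288)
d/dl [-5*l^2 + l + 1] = 1 - 10*l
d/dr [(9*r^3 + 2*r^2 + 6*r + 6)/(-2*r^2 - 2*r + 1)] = (-18*r^4 - 36*r^3 + 35*r^2 + 28*r + 18)/(4*r^4 + 8*r^3 - 4*r + 1)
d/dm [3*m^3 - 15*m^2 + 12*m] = 9*m^2 - 30*m + 12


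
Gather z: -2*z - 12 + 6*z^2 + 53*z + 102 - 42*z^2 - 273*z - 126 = -36*z^2 - 222*z - 36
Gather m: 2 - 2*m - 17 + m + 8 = -m - 7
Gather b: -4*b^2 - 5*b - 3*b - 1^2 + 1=-4*b^2 - 8*b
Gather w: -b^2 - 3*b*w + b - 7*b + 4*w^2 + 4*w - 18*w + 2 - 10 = -b^2 - 6*b + 4*w^2 + w*(-3*b - 14) - 8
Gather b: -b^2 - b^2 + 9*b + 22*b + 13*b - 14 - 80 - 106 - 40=-2*b^2 + 44*b - 240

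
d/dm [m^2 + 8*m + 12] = 2*m + 8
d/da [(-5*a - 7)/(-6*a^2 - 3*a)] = (-10*a^2 - 28*a - 7)/(3*a^2*(4*a^2 + 4*a + 1))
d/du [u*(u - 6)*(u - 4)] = 3*u^2 - 20*u + 24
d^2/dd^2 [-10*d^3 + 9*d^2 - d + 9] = 18 - 60*d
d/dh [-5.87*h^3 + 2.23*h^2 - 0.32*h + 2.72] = -17.61*h^2 + 4.46*h - 0.32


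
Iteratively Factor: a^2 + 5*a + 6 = (a + 2)*(a + 3)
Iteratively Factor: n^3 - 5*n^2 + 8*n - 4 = (n - 1)*(n^2 - 4*n + 4) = (n - 2)*(n - 1)*(n - 2)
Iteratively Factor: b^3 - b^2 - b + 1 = (b - 1)*(b^2 - 1) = (b - 1)^2*(b + 1)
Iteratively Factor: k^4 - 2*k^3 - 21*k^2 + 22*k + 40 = (k - 2)*(k^3 - 21*k - 20) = (k - 2)*(k + 4)*(k^2 - 4*k - 5) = (k - 5)*(k - 2)*(k + 4)*(k + 1)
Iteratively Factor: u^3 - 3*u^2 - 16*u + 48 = (u - 4)*(u^2 + u - 12) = (u - 4)*(u - 3)*(u + 4)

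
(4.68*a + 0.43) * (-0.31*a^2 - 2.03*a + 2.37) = -1.4508*a^3 - 9.6337*a^2 + 10.2187*a + 1.0191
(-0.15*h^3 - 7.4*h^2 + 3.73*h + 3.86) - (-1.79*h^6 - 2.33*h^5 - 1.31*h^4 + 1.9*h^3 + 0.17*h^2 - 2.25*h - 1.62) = 1.79*h^6 + 2.33*h^5 + 1.31*h^4 - 2.05*h^3 - 7.57*h^2 + 5.98*h + 5.48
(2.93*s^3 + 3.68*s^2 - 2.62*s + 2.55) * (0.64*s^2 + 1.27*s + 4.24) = 1.8752*s^5 + 6.0763*s^4 + 15.42*s^3 + 13.9078*s^2 - 7.8703*s + 10.812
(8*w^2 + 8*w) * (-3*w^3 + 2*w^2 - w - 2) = -24*w^5 - 8*w^4 + 8*w^3 - 24*w^2 - 16*w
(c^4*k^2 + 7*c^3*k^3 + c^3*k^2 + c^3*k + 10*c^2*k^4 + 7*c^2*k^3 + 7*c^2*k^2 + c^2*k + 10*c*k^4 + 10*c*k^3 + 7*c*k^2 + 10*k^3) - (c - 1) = c^4*k^2 + 7*c^3*k^3 + c^3*k^2 + c^3*k + 10*c^2*k^4 + 7*c^2*k^3 + 7*c^2*k^2 + c^2*k + 10*c*k^4 + 10*c*k^3 + 7*c*k^2 - c + 10*k^3 + 1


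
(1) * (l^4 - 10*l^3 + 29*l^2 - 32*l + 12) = l^4 - 10*l^3 + 29*l^2 - 32*l + 12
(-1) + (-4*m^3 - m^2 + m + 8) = -4*m^3 - m^2 + m + 7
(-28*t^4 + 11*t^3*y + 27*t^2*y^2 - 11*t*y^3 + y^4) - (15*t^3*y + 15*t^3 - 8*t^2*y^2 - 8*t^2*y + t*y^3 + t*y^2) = -28*t^4 - 4*t^3*y - 15*t^3 + 35*t^2*y^2 + 8*t^2*y - 12*t*y^3 - t*y^2 + y^4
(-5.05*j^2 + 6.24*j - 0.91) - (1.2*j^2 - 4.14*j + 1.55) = -6.25*j^2 + 10.38*j - 2.46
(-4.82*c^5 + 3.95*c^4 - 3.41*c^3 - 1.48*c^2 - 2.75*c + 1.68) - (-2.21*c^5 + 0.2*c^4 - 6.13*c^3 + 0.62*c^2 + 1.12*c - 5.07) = -2.61*c^5 + 3.75*c^4 + 2.72*c^3 - 2.1*c^2 - 3.87*c + 6.75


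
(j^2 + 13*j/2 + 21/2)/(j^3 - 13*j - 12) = (j + 7/2)/(j^2 - 3*j - 4)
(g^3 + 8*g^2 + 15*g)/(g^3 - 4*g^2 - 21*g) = (g + 5)/(g - 7)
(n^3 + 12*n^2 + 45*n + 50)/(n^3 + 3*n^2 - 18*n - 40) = (n + 5)/(n - 4)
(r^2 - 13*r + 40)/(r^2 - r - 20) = (r - 8)/(r + 4)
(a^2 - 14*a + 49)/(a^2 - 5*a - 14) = (a - 7)/(a + 2)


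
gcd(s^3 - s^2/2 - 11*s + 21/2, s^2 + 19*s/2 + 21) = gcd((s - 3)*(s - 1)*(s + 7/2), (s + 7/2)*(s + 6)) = s + 7/2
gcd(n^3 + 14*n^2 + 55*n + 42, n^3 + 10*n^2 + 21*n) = n + 7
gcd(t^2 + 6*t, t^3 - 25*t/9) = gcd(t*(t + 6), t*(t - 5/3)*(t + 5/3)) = t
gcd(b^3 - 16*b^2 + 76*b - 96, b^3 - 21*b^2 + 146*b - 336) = b^2 - 14*b + 48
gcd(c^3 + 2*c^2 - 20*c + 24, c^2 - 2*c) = c - 2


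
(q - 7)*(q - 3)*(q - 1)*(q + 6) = q^4 - 5*q^3 - 35*q^2 + 165*q - 126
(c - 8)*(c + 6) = c^2 - 2*c - 48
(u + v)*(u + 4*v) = u^2 + 5*u*v + 4*v^2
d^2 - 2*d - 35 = (d - 7)*(d + 5)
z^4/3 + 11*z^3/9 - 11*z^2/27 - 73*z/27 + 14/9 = (z/3 + 1)*(z - 1)*(z - 2/3)*(z + 7/3)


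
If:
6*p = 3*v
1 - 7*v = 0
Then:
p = 1/14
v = 1/7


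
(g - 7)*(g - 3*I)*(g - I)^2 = g^4 - 7*g^3 - 5*I*g^3 - 7*g^2 + 35*I*g^2 + 49*g + 3*I*g - 21*I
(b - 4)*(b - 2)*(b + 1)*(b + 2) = b^4 - 3*b^3 - 8*b^2 + 12*b + 16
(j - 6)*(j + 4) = j^2 - 2*j - 24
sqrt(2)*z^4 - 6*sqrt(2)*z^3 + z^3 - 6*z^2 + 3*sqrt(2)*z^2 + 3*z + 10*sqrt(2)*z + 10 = (z - 5)*(z - 2)*(z + sqrt(2)/2)*(sqrt(2)*z + sqrt(2))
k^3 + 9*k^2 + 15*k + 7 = (k + 1)^2*(k + 7)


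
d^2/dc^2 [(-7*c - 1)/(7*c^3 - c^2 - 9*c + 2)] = 2*(-(7*c + 1)*(-21*c^2 + 2*c + 9)^2 + (147*c^2 - 14*c + (7*c + 1)*(21*c - 1) - 63)*(7*c^3 - c^2 - 9*c + 2))/(7*c^3 - c^2 - 9*c + 2)^3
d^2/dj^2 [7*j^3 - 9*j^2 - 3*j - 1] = 42*j - 18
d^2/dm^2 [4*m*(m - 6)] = 8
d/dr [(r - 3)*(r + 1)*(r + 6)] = 3*r^2 + 8*r - 15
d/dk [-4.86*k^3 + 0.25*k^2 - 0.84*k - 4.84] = -14.58*k^2 + 0.5*k - 0.84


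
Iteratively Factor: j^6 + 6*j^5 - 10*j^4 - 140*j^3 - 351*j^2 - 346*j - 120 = (j - 5)*(j^5 + 11*j^4 + 45*j^3 + 85*j^2 + 74*j + 24) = (j - 5)*(j + 4)*(j^4 + 7*j^3 + 17*j^2 + 17*j + 6) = (j - 5)*(j + 1)*(j + 4)*(j^3 + 6*j^2 + 11*j + 6) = (j - 5)*(j + 1)*(j + 3)*(j + 4)*(j^2 + 3*j + 2) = (j - 5)*(j + 1)^2*(j + 3)*(j + 4)*(j + 2)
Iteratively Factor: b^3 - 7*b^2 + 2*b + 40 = (b - 5)*(b^2 - 2*b - 8) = (b - 5)*(b - 4)*(b + 2)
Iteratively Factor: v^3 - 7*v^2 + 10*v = (v)*(v^2 - 7*v + 10) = v*(v - 2)*(v - 5)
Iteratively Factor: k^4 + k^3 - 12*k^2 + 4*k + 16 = (k - 2)*(k^3 + 3*k^2 - 6*k - 8) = (k - 2)*(k + 4)*(k^2 - k - 2) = (k - 2)^2*(k + 4)*(k + 1)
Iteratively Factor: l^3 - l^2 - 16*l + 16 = (l + 4)*(l^2 - 5*l + 4) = (l - 1)*(l + 4)*(l - 4)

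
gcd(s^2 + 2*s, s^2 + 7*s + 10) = s + 2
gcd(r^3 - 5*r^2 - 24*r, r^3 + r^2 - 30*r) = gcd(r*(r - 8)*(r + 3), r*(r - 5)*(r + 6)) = r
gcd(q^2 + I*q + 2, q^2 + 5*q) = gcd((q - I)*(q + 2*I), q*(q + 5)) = 1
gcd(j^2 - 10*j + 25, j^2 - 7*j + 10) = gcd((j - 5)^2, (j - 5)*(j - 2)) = j - 5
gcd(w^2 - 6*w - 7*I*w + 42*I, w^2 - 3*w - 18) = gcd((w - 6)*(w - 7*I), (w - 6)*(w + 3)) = w - 6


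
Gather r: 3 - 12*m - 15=-12*m - 12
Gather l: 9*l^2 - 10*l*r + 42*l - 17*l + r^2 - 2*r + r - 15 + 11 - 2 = 9*l^2 + l*(25 - 10*r) + r^2 - r - 6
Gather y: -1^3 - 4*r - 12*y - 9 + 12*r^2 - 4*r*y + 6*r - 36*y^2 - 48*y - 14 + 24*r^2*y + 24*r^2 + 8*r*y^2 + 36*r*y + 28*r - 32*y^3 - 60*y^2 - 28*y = 36*r^2 + 30*r - 32*y^3 + y^2*(8*r - 96) + y*(24*r^2 + 32*r - 88) - 24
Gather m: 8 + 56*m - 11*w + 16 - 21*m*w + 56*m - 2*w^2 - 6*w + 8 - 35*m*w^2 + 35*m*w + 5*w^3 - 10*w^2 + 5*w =m*(-35*w^2 + 14*w + 112) + 5*w^3 - 12*w^2 - 12*w + 32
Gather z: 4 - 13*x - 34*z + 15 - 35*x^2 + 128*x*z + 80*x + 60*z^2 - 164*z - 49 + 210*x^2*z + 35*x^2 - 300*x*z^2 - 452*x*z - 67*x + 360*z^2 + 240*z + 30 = z^2*(420 - 300*x) + z*(210*x^2 - 324*x + 42)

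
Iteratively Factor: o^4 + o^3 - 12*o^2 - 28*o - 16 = (o + 1)*(o^3 - 12*o - 16) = (o - 4)*(o + 1)*(o^2 + 4*o + 4) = (o - 4)*(o + 1)*(o + 2)*(o + 2)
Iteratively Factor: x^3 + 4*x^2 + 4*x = (x + 2)*(x^2 + 2*x) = (x + 2)^2*(x)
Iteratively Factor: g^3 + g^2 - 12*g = (g + 4)*(g^2 - 3*g) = (g - 3)*(g + 4)*(g)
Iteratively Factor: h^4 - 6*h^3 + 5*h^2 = (h - 1)*(h^3 - 5*h^2) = h*(h - 1)*(h^2 - 5*h) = h*(h - 5)*(h - 1)*(h)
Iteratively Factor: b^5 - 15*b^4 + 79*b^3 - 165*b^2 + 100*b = (b - 5)*(b^4 - 10*b^3 + 29*b^2 - 20*b) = b*(b - 5)*(b^3 - 10*b^2 + 29*b - 20) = b*(b - 5)*(b - 1)*(b^2 - 9*b + 20) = b*(b - 5)*(b - 4)*(b - 1)*(b - 5)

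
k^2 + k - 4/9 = (k - 1/3)*(k + 4/3)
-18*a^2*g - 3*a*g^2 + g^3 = g*(-6*a + g)*(3*a + g)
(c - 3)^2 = c^2 - 6*c + 9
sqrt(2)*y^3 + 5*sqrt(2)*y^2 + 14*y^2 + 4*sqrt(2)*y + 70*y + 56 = (y + 4)*(y + 7*sqrt(2))*(sqrt(2)*y + sqrt(2))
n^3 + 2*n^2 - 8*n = n*(n - 2)*(n + 4)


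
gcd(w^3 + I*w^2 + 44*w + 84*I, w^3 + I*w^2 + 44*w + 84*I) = w^3 + I*w^2 + 44*w + 84*I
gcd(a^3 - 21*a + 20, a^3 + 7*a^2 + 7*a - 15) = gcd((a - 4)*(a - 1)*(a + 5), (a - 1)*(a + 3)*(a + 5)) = a^2 + 4*a - 5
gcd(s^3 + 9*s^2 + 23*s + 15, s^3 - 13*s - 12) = s^2 + 4*s + 3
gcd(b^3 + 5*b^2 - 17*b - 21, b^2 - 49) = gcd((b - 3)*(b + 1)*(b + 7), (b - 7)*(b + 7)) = b + 7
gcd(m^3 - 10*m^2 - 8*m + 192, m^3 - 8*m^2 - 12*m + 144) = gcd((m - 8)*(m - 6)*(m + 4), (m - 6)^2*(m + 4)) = m^2 - 2*m - 24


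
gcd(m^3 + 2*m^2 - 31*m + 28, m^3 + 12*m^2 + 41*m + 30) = 1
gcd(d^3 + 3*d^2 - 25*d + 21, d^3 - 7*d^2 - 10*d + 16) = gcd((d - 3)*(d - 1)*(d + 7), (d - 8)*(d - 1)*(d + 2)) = d - 1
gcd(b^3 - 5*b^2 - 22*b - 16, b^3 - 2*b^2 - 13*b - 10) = b^2 + 3*b + 2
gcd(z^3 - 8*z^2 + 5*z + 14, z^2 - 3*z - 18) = 1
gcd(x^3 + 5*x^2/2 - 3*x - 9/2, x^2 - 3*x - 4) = x + 1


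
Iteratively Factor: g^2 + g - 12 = (g + 4)*(g - 3)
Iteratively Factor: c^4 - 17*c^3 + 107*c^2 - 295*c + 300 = (c - 4)*(c^3 - 13*c^2 + 55*c - 75) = (c - 4)*(c - 3)*(c^2 - 10*c + 25) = (c - 5)*(c - 4)*(c - 3)*(c - 5)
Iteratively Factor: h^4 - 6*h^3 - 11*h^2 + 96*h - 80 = (h + 4)*(h^3 - 10*h^2 + 29*h - 20) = (h - 5)*(h + 4)*(h^2 - 5*h + 4) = (h - 5)*(h - 1)*(h + 4)*(h - 4)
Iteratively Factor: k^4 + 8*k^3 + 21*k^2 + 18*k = (k + 3)*(k^3 + 5*k^2 + 6*k) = (k + 3)^2*(k^2 + 2*k) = (k + 2)*(k + 3)^2*(k)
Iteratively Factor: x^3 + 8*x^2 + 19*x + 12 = (x + 3)*(x^2 + 5*x + 4) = (x + 3)*(x + 4)*(x + 1)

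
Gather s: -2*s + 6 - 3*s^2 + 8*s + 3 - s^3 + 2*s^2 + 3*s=-s^3 - s^2 + 9*s + 9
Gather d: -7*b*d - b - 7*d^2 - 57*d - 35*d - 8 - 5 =-b - 7*d^2 + d*(-7*b - 92) - 13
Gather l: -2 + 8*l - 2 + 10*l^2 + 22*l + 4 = 10*l^2 + 30*l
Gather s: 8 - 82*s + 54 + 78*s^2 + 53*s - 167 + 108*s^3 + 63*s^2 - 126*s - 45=108*s^3 + 141*s^2 - 155*s - 150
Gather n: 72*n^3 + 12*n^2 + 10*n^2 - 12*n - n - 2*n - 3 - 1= 72*n^3 + 22*n^2 - 15*n - 4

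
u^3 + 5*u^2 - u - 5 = (u - 1)*(u + 1)*(u + 5)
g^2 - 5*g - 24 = (g - 8)*(g + 3)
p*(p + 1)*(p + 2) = p^3 + 3*p^2 + 2*p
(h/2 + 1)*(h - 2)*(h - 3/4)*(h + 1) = h^4/2 + h^3/8 - 19*h^2/8 - h/2 + 3/2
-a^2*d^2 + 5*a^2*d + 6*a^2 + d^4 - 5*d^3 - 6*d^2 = (-a + d)*(a + d)*(d - 6)*(d + 1)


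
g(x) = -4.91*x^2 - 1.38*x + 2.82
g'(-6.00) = 57.54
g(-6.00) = -165.66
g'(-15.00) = 145.92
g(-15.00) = -1081.23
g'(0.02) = -1.58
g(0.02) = 2.79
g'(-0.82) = 6.67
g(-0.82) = 0.65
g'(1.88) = -19.84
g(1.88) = -17.13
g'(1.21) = -13.26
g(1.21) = -6.04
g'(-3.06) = 28.67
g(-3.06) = -38.93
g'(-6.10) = 58.52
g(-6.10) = -171.46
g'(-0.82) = 6.67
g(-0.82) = 0.65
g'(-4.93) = 47.03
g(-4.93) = -109.71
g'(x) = -9.82*x - 1.38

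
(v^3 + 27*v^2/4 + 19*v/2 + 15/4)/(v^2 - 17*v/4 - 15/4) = (v^2 + 6*v + 5)/(v - 5)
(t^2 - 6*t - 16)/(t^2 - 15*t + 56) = (t + 2)/(t - 7)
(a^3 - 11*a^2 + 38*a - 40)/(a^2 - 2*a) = a - 9 + 20/a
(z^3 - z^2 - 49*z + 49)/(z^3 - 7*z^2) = 1 + 6/z - 7/z^2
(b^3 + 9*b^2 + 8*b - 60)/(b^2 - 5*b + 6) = (b^2 + 11*b + 30)/(b - 3)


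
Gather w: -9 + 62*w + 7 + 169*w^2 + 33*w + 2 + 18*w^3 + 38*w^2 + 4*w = 18*w^3 + 207*w^2 + 99*w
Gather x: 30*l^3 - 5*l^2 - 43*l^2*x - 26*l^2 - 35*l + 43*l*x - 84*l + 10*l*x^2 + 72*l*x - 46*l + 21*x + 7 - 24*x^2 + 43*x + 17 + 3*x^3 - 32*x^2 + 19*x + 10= 30*l^3 - 31*l^2 - 165*l + 3*x^3 + x^2*(10*l - 56) + x*(-43*l^2 + 115*l + 83) + 34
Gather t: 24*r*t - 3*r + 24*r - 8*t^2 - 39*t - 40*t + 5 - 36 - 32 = 21*r - 8*t^2 + t*(24*r - 79) - 63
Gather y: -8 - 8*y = -8*y - 8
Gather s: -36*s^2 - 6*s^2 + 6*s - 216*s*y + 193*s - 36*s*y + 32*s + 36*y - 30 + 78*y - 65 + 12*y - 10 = -42*s^2 + s*(231 - 252*y) + 126*y - 105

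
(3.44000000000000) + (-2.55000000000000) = 0.890000000000000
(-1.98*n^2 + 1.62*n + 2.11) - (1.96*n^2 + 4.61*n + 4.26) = -3.94*n^2 - 2.99*n - 2.15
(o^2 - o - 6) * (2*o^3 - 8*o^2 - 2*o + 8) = 2*o^5 - 10*o^4 - 6*o^3 + 58*o^2 + 4*o - 48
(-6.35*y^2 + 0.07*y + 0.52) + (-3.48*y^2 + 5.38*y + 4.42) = -9.83*y^2 + 5.45*y + 4.94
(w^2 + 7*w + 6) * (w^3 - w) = w^5 + 7*w^4 + 5*w^3 - 7*w^2 - 6*w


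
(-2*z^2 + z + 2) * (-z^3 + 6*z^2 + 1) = 2*z^5 - 13*z^4 + 4*z^3 + 10*z^2 + z + 2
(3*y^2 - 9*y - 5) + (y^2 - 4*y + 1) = 4*y^2 - 13*y - 4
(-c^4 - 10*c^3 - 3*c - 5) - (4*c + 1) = -c^4 - 10*c^3 - 7*c - 6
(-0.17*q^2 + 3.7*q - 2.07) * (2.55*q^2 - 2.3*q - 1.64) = -0.4335*q^4 + 9.826*q^3 - 13.5097*q^2 - 1.307*q + 3.3948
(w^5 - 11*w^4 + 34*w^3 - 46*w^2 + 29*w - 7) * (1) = w^5 - 11*w^4 + 34*w^3 - 46*w^2 + 29*w - 7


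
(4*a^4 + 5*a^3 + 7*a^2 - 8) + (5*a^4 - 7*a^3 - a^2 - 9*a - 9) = 9*a^4 - 2*a^3 + 6*a^2 - 9*a - 17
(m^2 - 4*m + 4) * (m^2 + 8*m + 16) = m^4 + 4*m^3 - 12*m^2 - 32*m + 64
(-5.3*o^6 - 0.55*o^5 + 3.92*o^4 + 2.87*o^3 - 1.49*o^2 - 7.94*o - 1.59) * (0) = 0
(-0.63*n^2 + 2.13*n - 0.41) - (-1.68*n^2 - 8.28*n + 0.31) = 1.05*n^2 + 10.41*n - 0.72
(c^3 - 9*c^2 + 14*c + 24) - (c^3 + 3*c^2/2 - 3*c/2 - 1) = -21*c^2/2 + 31*c/2 + 25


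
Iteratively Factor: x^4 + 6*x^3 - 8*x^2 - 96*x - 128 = (x + 2)*(x^3 + 4*x^2 - 16*x - 64) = (x + 2)*(x + 4)*(x^2 - 16) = (x - 4)*(x + 2)*(x + 4)*(x + 4)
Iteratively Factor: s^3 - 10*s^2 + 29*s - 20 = (s - 5)*(s^2 - 5*s + 4) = (s - 5)*(s - 1)*(s - 4)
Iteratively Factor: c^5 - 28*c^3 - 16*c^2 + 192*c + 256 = (c + 4)*(c^4 - 4*c^3 - 12*c^2 + 32*c + 64) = (c + 2)*(c + 4)*(c^3 - 6*c^2 + 32) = (c - 4)*(c + 2)*(c + 4)*(c^2 - 2*c - 8) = (c - 4)*(c + 2)^2*(c + 4)*(c - 4)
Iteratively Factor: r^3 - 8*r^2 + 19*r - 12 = (r - 3)*(r^2 - 5*r + 4) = (r - 4)*(r - 3)*(r - 1)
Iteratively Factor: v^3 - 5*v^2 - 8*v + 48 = (v + 3)*(v^2 - 8*v + 16) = (v - 4)*(v + 3)*(v - 4)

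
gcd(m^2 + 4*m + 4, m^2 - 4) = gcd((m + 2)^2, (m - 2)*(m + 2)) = m + 2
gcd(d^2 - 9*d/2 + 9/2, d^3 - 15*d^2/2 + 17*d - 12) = d - 3/2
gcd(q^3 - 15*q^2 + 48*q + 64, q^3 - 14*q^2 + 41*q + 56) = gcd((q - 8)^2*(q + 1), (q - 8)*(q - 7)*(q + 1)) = q^2 - 7*q - 8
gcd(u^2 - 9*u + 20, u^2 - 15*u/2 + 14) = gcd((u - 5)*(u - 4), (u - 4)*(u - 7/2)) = u - 4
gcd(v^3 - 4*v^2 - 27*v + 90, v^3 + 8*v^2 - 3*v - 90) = v^2 + 2*v - 15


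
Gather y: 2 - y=2 - y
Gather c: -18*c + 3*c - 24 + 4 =-15*c - 20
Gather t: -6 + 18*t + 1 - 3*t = 15*t - 5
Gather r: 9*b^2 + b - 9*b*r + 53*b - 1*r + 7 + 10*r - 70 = 9*b^2 + 54*b + r*(9 - 9*b) - 63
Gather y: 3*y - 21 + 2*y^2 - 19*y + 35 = 2*y^2 - 16*y + 14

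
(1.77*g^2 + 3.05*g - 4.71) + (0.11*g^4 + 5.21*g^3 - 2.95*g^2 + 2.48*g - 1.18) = 0.11*g^4 + 5.21*g^3 - 1.18*g^2 + 5.53*g - 5.89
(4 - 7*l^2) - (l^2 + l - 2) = -8*l^2 - l + 6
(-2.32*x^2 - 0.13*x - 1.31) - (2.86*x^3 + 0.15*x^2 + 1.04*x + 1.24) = -2.86*x^3 - 2.47*x^2 - 1.17*x - 2.55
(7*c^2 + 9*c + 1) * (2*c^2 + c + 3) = 14*c^4 + 25*c^3 + 32*c^2 + 28*c + 3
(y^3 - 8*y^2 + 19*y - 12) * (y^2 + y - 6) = y^5 - 7*y^4 + 5*y^3 + 55*y^2 - 126*y + 72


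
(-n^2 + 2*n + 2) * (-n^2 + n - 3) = n^4 - 3*n^3 + 3*n^2 - 4*n - 6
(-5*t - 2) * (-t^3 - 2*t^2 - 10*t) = 5*t^4 + 12*t^3 + 54*t^2 + 20*t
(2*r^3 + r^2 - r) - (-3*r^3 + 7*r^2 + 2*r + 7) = 5*r^3 - 6*r^2 - 3*r - 7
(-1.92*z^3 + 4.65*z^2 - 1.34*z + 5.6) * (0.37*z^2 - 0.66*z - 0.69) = -0.7104*z^5 + 2.9877*z^4 - 2.24*z^3 - 0.2521*z^2 - 2.7714*z - 3.864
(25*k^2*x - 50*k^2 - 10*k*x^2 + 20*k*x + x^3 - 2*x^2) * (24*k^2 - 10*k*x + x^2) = 600*k^4*x - 1200*k^4 - 490*k^3*x^2 + 980*k^3*x + 149*k^2*x^3 - 298*k^2*x^2 - 20*k*x^4 + 40*k*x^3 + x^5 - 2*x^4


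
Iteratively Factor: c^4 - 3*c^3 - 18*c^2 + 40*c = (c - 2)*(c^3 - c^2 - 20*c) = (c - 2)*(c + 4)*(c^2 - 5*c) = c*(c - 2)*(c + 4)*(c - 5)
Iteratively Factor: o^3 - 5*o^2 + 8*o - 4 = (o - 1)*(o^2 - 4*o + 4) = (o - 2)*(o - 1)*(o - 2)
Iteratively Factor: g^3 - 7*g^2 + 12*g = (g)*(g^2 - 7*g + 12) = g*(g - 4)*(g - 3)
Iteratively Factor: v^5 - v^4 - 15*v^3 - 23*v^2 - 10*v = (v - 5)*(v^4 + 4*v^3 + 5*v^2 + 2*v) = (v - 5)*(v + 2)*(v^3 + 2*v^2 + v) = (v - 5)*(v + 1)*(v + 2)*(v^2 + v) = v*(v - 5)*(v + 1)*(v + 2)*(v + 1)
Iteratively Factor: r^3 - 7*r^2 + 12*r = (r - 4)*(r^2 - 3*r) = r*(r - 4)*(r - 3)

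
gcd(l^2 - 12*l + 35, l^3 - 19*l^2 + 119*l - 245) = l^2 - 12*l + 35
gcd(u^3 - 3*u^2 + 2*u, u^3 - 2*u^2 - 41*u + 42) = u - 1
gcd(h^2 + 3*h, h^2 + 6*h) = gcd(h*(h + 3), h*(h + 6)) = h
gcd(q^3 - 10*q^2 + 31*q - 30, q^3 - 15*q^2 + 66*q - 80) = q^2 - 7*q + 10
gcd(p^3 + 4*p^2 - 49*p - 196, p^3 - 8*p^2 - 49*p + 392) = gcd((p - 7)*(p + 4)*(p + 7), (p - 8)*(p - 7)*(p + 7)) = p^2 - 49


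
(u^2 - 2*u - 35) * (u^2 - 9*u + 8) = u^4 - 11*u^3 - 9*u^2 + 299*u - 280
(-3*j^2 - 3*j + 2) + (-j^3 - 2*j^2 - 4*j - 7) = -j^3 - 5*j^2 - 7*j - 5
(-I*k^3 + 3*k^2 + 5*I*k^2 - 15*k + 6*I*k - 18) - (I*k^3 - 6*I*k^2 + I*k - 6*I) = -2*I*k^3 + 3*k^2 + 11*I*k^2 - 15*k + 5*I*k - 18 + 6*I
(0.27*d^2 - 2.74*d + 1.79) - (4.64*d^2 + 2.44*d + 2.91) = -4.37*d^2 - 5.18*d - 1.12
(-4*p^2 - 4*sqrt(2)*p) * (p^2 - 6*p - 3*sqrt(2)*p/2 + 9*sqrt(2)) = -4*p^4 + 2*sqrt(2)*p^3 + 24*p^3 - 12*sqrt(2)*p^2 + 12*p^2 - 72*p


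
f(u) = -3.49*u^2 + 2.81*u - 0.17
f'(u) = 2.81 - 6.98*u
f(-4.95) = -99.59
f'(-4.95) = 37.36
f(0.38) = 0.39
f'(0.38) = 0.16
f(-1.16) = -8.13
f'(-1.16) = 10.91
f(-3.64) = -56.64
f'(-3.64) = 28.22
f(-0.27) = -1.18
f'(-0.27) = 4.69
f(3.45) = -32.02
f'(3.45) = -21.27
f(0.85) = -0.30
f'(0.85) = -3.12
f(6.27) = -119.75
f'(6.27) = -40.95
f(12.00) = -469.01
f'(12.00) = -80.95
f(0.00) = -0.17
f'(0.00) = 2.81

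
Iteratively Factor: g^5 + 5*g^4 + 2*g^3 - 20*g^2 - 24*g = (g - 2)*(g^4 + 7*g^3 + 16*g^2 + 12*g) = (g - 2)*(g + 2)*(g^3 + 5*g^2 + 6*g) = g*(g - 2)*(g + 2)*(g^2 + 5*g + 6) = g*(g - 2)*(g + 2)*(g + 3)*(g + 2)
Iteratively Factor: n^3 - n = (n + 1)*(n^2 - n) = n*(n + 1)*(n - 1)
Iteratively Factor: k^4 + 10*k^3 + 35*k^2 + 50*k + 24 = (k + 1)*(k^3 + 9*k^2 + 26*k + 24) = (k + 1)*(k + 4)*(k^2 + 5*k + 6) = (k + 1)*(k + 3)*(k + 4)*(k + 2)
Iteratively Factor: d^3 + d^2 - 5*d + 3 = (d + 3)*(d^2 - 2*d + 1) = (d - 1)*(d + 3)*(d - 1)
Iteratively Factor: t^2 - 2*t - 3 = (t + 1)*(t - 3)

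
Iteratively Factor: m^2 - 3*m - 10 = (m + 2)*(m - 5)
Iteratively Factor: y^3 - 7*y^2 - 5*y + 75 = (y - 5)*(y^2 - 2*y - 15) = (y - 5)*(y + 3)*(y - 5)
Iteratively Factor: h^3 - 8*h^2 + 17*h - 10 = (h - 1)*(h^2 - 7*h + 10) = (h - 5)*(h - 1)*(h - 2)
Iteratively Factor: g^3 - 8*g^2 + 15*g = (g)*(g^2 - 8*g + 15) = g*(g - 5)*(g - 3)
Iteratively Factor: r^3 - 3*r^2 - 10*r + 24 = (r - 2)*(r^2 - r - 12) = (r - 2)*(r + 3)*(r - 4)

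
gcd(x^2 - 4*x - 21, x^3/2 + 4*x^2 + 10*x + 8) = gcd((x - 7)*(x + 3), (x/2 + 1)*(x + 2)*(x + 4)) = 1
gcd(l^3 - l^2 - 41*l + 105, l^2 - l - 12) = 1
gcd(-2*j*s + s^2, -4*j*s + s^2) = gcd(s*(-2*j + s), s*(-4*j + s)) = s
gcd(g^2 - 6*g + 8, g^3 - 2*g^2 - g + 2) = g - 2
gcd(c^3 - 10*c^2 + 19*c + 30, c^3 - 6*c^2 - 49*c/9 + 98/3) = c - 6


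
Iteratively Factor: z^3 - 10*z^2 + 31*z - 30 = (z - 5)*(z^2 - 5*z + 6) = (z - 5)*(z - 2)*(z - 3)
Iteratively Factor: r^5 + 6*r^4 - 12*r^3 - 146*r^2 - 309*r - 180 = (r + 4)*(r^4 + 2*r^3 - 20*r^2 - 66*r - 45) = (r + 3)*(r + 4)*(r^3 - r^2 - 17*r - 15) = (r - 5)*(r + 3)*(r + 4)*(r^2 + 4*r + 3) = (r - 5)*(r + 3)^2*(r + 4)*(r + 1)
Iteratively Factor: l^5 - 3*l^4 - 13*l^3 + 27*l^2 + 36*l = (l - 3)*(l^4 - 13*l^2 - 12*l) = (l - 3)*(l + 3)*(l^3 - 3*l^2 - 4*l) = l*(l - 3)*(l + 3)*(l^2 - 3*l - 4) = l*(l - 3)*(l + 1)*(l + 3)*(l - 4)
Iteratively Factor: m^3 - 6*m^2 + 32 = (m - 4)*(m^2 - 2*m - 8) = (m - 4)^2*(m + 2)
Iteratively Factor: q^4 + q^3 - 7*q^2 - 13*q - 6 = (q - 3)*(q^3 + 4*q^2 + 5*q + 2) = (q - 3)*(q + 1)*(q^2 + 3*q + 2) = (q - 3)*(q + 1)^2*(q + 2)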